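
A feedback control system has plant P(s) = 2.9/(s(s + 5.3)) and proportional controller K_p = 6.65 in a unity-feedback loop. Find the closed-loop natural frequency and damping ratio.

ω_n = 4.39 rad/s, ζ = 0.603

With unity feedback the closed-loop characteristic equation is s² + 5.3s + 6.65·2.9 = s² + 5.3s + 19.29 = 0.
So ω_n² = 19.29 ⇒ ω_n = 4.391 rad/s, and ζ = 5.3/(2ω_n) = 0.603.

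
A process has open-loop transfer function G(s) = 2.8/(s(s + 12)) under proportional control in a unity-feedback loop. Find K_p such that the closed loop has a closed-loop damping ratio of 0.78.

K_p = 21.1

Closed-loop characteristic equation: s² + 12s + K_p·2.8 = 0.
So ω_n = √(2.8K_p) and 2ζω_n = 12, giving ζ = 12/(2√(2.8K_p)).
Setting ζ = 0.78: √(2.8K_p) = 12/(2·0.78) = 7.692, so K_p = 59.17/2.8 = 21.1.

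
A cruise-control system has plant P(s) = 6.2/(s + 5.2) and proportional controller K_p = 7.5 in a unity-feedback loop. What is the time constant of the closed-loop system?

τ = 0.0193 s

Closed-loop transfer function: T(s) = K_p·P(s)/(1 + K_p·P(s)) = 46.5/(s + 5.2 + 46.5) = 46.5/(s + 51.7).
Time constant τ = 1/51.7 = 0.0193 s.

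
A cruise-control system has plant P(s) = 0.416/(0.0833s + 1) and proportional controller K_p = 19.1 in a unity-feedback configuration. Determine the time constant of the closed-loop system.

τ = 0.00931 s

Closed loop: T(s) = K_p·P/(1+K_p·P) = 7.946/(0.0833s + 1 + 7.946), with pole at s = −(1 + 7.946)/0.0833 = −107.4.
Closed-loop time constant τ = 1/107.4 = 0.00931 s.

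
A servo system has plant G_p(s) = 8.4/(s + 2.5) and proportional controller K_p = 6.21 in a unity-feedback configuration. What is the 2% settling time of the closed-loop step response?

T_s ≈ 0.0732 s

Closed-loop transfer function: T(s) = K_p·G_p(s)/(1 + K_p·G_p(s)) = 52.16/(s + 2.5 + 52.16) = 52.16/(s + 54.66).
Time constant τ = 1/54.66 = 0.01829 s, so the 2% settling time is about 4τ = 0.0732 s.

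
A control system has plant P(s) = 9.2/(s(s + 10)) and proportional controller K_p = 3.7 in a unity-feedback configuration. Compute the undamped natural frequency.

1 + K_p·P(s) = 0 gives s² + 10s + 34.04 = 0.
So ω_n² = 34.04 ⇒ ω_n = 5.834 rad/s, and ζ = 10/(2ω_n) = 0.857.

ω_n = 5.83 rad/s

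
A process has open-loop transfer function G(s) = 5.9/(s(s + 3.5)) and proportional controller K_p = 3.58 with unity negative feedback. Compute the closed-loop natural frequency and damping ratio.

ω_n = 4.6 rad/s, ζ = 0.381

The closed-loop denominator is s(s+3.5) + 3.58·5.9 = s² + 3.5s + 21.12.
Matching s² + 2ζω_n s + ω_n²: ω_n = √21.12 = 4.596 rad/s and 2ζω_n = 3.5, so ζ = 3.5/(2·4.596) = 0.381.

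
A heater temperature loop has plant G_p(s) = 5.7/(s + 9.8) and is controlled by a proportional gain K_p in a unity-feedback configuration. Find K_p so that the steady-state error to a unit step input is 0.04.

Steady-state error for a unit step on this type-0 loop is 1/(1 + K_p·G_p(0)).
G_p(0) = 0.5816. Require 1/(1 + K_p·0.5816) = 0.04, so 1 + 0.5816·K_p = 25.
K_p = (25 − 1)/0.5816 = 41.3.

K_p = 41.3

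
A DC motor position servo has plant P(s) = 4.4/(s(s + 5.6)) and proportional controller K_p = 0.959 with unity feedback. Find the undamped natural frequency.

ω_n = 2.05 rad/s

The closed-loop denominator is s(s+5.6) + 0.959·4.4 = s² + 5.6s + 4.22.
Matching s² + 2ζω_n s + ω_n²: ω_n = √4.22 = 2.054 rad/s and 2ζω_n = 5.6, so ζ = 5.6/(2·2.054) = 1.36.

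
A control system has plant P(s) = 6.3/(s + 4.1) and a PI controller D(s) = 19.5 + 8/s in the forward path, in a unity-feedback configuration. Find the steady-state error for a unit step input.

The open loop D(s)P(s) has a pole at the origin (type 1), so the static position error constant is infinite and e_ss = 1/(1+∞) = 0.

0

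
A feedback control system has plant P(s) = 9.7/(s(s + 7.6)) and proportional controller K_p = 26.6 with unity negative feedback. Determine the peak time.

T_p = 0.201 s

Closed-loop characteristic equation: s² + 7.6s + 258 = 0, so ω_n = 16.06 rad/s and ζ = 7.6/(2·16.06) = 0.2366.
Damped frequency ω_d = ω_n√(1−ζ²) = 15.61 rad/s, so peak time T_p = π/ω_d = 0.201 s.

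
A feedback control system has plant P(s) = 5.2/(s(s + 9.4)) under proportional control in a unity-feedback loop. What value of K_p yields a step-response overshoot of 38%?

K_p = 49

From %OS = 100·exp(−πζ/√(1−ζ²)) = 38%, ζ = −ln(0.38)/√(π²+ln²(0.38)) = 0.2943.
Characteristic equation s² + 9.4s + 5.2K_p = 0 gives ζ = 9.4/(2√(5.2K_p)).
Setting ζ = 0.2943: √(5.2K_p) = 9.4/(2·0.2943) = 15.97, so K_p = 255/5.2 = 49.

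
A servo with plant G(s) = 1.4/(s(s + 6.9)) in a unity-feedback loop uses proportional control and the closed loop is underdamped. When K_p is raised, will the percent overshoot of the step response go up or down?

ζ = 6.9/(2√(1.4K_p)) decreases as K_p grows; lower damping means more overshoot.

increase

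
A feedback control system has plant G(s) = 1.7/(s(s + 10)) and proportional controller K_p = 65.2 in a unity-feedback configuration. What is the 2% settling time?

T_s ≈ 0.8 s

The closed-loop denominator s² + 10s + 110.8 gives ω_n = √110.8 = 10.53 and ζ = 10/(2ω_n) = 0.4749.
2% settling time T_s ≈ 4/(ζω_n) = 4/5 = 0.8 s.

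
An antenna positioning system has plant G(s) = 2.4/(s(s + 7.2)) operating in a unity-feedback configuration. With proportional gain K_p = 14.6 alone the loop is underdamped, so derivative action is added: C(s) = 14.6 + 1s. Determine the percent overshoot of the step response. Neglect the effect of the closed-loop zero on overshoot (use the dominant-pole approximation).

1.29%

Forward path: (14.6 + 1s)·2.4/(s(s+7.2)). The closed-loop characteristic equation is s² + (7.2 + 2.4·1)s + 2.4·14.6 = 0.
That is s² + 9.6s + 35.04 = 0, so ω_n = 5.919 rad/s and ζ = 9.6/(2·5.919) = 0.8109.
%OS = 100·exp(−πζ/√(1−ζ²)) = 1.29%.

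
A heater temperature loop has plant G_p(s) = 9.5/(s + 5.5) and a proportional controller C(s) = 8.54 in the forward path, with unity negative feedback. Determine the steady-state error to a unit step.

The loop is type 0. Static position error constant K_pos = C(0)·G_p(0) = 8.54·1.727 = 14.75.
Steady-state error to a unit step: e_ss = 1/(1+K_pos) = 1/15.75 = 0.0635.

0.0635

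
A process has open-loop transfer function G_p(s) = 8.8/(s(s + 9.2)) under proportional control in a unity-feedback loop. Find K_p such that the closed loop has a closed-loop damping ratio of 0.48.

K_p = 10.4

Closed-loop characteristic equation: s² + 9.2s + K_p·8.8 = 0.
So ω_n = √(8.8K_p) and 2ζω_n = 9.2, giving ζ = 9.2/(2√(8.8K_p)).
Setting ζ = 0.48: √(8.8K_p) = 9.2/(2·0.48) = 9.583, so K_p = 91.84/8.8 = 10.4.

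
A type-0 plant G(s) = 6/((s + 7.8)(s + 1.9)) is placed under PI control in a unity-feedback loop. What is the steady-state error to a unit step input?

0

The PI controller's integrator makes the forward path type 1, so e_ss to a step is zero.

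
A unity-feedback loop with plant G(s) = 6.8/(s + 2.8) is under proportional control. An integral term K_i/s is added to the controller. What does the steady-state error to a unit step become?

Adding integral action puts a pole at s = 0 in the forward path, raising the system type to 1; a type-1 loop has zero steady-state error to a step.

0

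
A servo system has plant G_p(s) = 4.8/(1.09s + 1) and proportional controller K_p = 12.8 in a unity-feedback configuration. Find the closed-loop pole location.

s = -57.28

Closed loop: T(s) = K_p·G_p/(1+K_p·G_p) = 61.44/(1.09s + 1 + 61.44), with pole at s = −(1 + 61.44)/1.09 = −57.28.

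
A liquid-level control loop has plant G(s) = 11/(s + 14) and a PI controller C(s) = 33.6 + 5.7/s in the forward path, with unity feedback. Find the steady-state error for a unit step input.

0

The open loop C(s)G(s) has a pole at the origin (type 1), so the static position error constant is infinite and e_ss = 1/(1+∞) = 0.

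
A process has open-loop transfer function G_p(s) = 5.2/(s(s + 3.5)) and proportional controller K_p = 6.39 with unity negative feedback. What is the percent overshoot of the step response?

36.8%

From 1 + K_pG_p(s) = 0: s² + 3.5s + 33.23 = 0 ⇒ ω_n = 5.764, ζ = 0.3036.
%OS = 100·exp(−πζ/√(1−ζ²)) = 100·exp(−π·0.3036/√0.9078) = 36.8%.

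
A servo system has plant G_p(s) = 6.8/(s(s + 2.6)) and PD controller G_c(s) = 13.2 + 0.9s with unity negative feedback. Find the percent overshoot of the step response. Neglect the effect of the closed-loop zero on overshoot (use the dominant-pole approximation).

19.6%

Forward path: (13.2 + 0.9s)·6.8/(s(s+2.6)). The closed-loop characteristic equation is s² + (2.6 + 6.8·0.9)s + 6.8·13.2 = 0.
That is s² + 8.72s + 89.76 = 0, so ω_n = 9.474 rad/s and ζ = 8.72/(2·9.474) = 0.4602.
%OS = 100·exp(−πζ/√(1−ζ²)) = 19.6%.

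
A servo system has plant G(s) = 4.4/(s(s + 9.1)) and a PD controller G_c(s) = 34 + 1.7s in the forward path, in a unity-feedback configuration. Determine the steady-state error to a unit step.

The open loop G_c(s)G(s) has a pole at the origin (type 1), so the static position error constant is infinite and e_ss = 1/(1+∞) = 0.

0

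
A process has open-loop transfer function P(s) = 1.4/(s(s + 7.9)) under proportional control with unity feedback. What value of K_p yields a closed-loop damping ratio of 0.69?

Closed-loop characteristic equation: s² + 7.9s + K_p·1.4 = 0.
So ω_n = √(1.4K_p) and 2ζω_n = 7.9, giving ζ = 7.9/(2√(1.4K_p)).
Setting ζ = 0.69: √(1.4K_p) = 7.9/(2·0.69) = 5.725, so K_p = 32.77/1.4 = 23.4.

K_p = 23.4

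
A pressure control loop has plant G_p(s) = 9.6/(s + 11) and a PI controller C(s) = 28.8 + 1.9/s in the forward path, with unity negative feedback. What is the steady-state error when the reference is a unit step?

0

The open loop C(s)G_p(s) has a pole at the origin (type 1), so the static position error constant is infinite and e_ss = 1/(1+∞) = 0.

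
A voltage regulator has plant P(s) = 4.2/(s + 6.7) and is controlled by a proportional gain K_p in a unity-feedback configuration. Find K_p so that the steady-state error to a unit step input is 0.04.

For a type-0 loop with proportional control, e_ss = 1/(1 + K_p·P(0)).
P(0) = 0.6269. Require 1/(1 + K_p·0.6269) = 0.04, so 1 + 0.6269·K_p = 25.
K_p = (25 − 1)/0.6269 = 38.3.

K_p = 38.3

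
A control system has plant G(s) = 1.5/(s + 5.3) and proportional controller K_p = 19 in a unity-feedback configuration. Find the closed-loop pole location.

s = -33.8

Closed-loop transfer function: T(s) = K_p·G(s)/(1 + K_p·G(s)) = 28.5/(s + 5.3 + 28.5) = 28.5/(s + 33.8).
The closed-loop pole is at s = −33.8.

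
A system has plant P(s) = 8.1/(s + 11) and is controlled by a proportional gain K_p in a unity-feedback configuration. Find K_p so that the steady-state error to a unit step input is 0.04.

K_p = 32.6

Steady-state error for a unit step on this type-0 loop is 1/(1 + K_p·P(0)).
P(0) = 0.7364. Require 1/(1 + K_p·0.7364) = 0.04, so 1 + 0.7364·K_p = 25.
K_p = (25 − 1)/0.7364 = 32.6.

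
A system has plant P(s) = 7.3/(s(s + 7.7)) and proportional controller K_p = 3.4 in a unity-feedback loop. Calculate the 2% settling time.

Closed-loop characteristic equation: s² + 7.7s + 24.82 = 0, so ω_n = 4.982 rad/s and ζ = 7.7/(2·4.982) = 0.7728.
2% settling time T_s ≈ 4/(ζω_n) = 4/3.85 = 1.04 s.

T_s ≈ 1.04 s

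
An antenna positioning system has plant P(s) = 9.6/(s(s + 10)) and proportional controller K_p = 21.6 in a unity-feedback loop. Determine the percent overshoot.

31.2%

From 1 + K_pP(s) = 0: s² + 10s + 207.4 = 0 ⇒ ω_n = 14.4, ζ = 0.3472.
%OS = 100·exp(−πζ/√(1−ζ²)) = 100·exp(−π·0.3472/√0.8794) = 31.2%.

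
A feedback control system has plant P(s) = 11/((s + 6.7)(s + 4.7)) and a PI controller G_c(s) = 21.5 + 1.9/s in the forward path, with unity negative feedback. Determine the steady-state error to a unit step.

0

The open loop G_c(s)P(s) has a pole at the origin (type 1), so the static position error constant is infinite and e_ss = 1/(1+∞) = 0.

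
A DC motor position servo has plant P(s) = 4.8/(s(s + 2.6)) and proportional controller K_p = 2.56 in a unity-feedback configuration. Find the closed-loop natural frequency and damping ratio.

ω_n = 3.51 rad/s, ζ = 0.371

1 + K_p·P(s) = 0 gives s² + 2.6s + 12.29 = 0.
Matching s² + 2ζω_n s + ω_n²: ω_n = √12.29 = 3.505 rad/s and 2ζω_n = 2.6, so ζ = 2.6/(2·3.505) = 0.371.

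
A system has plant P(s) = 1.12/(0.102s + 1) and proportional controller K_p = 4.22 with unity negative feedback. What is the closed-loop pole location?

s = -56.14

Closed loop: T(s) = K_p·P/(1+K_p·P) = 4.726/(0.102s + 1 + 4.726), with pole at s = −(1 + 4.726)/0.102 = −56.14.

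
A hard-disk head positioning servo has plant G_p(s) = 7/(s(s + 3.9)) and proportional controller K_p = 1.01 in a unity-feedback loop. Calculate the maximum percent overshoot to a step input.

3.37%

Closed-loop characteristic equation: s² + 3.9s + 7.07 = 0, so ω_n = 2.659 rad/s and ζ = 3.9/(2·2.659) = 0.7334.
%OS = 100·exp(−πζ/√(1−ζ²)) = 100·exp(−π·0.7334/√0.4622) = 3.37%.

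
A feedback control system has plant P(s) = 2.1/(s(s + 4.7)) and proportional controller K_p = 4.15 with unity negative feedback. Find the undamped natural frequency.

ω_n = 2.95 rad/s

With unity feedback the closed-loop characteristic equation is s² + 4.7s + 4.15·2.1 = s² + 4.7s + 8.715 = 0.
Matching s² + 2ζω_n s + ω_n²: ω_n = √8.715 = 2.952 rad/s and 2ζω_n = 4.7, so ζ = 4.7/(2·2.952) = 0.796.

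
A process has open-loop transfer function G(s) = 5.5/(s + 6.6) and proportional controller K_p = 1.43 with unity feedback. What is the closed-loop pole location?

Closed-loop transfer function: T(s) = K_p·G(s)/(1 + K_p·G(s)) = 7.865/(s + 6.6 + 7.865) = 7.865/(s + 14.46).
The closed-loop pole is at s = −14.46.

s = -14.46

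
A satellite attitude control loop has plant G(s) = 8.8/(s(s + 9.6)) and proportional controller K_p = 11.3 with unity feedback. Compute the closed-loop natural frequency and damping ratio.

1 + K_p·G(s) = 0 gives s² + 9.6s + 99.44 = 0.
Matching s² + 2ζω_n s + ω_n²: ω_n = √99.44 = 9.972 rad/s and 2ζω_n = 9.6, so ζ = 9.6/(2·9.972) = 0.481.

ω_n = 9.97 rad/s, ζ = 0.481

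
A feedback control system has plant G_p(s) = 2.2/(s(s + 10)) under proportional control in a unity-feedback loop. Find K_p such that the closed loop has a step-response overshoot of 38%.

K_p = 131

From %OS = 100·exp(−πζ/√(1−ζ²)) = 38%, ζ = −ln(0.38)/√(π²+ln²(0.38)) = 0.2943.
Characteristic equation s² + 10s + 2.2K_p = 0 gives ζ = 10/(2√(2.2K_p)).
Setting ζ = 0.2943: √(2.2K_p) = 10/(2·0.2943) = 16.99, so K_p = 288.5/2.2 = 131.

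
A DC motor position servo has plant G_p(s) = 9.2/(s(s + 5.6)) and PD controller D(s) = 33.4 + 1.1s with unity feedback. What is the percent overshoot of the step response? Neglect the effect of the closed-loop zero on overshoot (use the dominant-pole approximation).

20.7%

Forward path: (33.4 + 1.1s)·9.2/(s(s+5.6)). The closed-loop characteristic equation is s² + (5.6 + 9.2·1.1)s + 9.2·33.4 = 0.
That is s² + 15.72s + 307.3 = 0, so ω_n = 17.53 rad/s and ζ = 15.72/(2·17.53) = 0.4484.
%OS = 100·exp(−πζ/√(1−ζ²)) = 20.7%.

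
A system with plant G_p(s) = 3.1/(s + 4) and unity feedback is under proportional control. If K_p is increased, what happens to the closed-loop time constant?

Closed-loop pole is at s = −(4+K_p·3.1); larger K_p moves it further left, so τ = 1/(4+K_p·3.1) decreases.

decrease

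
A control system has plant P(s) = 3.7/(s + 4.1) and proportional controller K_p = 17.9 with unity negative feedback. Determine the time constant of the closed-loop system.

τ = 0.0142 s

Closed-loop transfer function: T(s) = K_p·P(s)/(1 + K_p·P(s)) = 66.23/(s + 4.1 + 66.23) = 66.23/(s + 70.33).
Time constant τ = 1/70.33 = 0.0142 s.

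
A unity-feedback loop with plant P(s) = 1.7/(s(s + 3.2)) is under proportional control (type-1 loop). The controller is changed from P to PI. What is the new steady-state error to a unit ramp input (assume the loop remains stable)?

The integrator raises the loop to type 2, so K_v → ∞ and e_ss to a ramp is zero.

0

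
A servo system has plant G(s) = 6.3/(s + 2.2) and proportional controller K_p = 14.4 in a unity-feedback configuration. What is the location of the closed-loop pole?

Closed-loop transfer function: T(s) = K_p·G(s)/(1 + K_p·G(s)) = 90.72/(s + 2.2 + 90.72) = 90.72/(s + 92.92).
The closed-loop pole is at s = −92.92.

s = -92.92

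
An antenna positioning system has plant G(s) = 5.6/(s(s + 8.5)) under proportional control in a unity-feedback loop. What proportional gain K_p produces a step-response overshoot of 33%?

K_p = 29.1

From %OS = 100·exp(−πζ/√(1−ζ²)) = 33%, ζ = −ln(0.33)/√(π²+ln²(0.33)) = 0.3328.
Characteristic equation s² + 8.5s + 5.6K_p = 0 gives ζ = 8.5/(2√(5.6K_p)).
Setting ζ = 0.3328: √(5.6K_p) = 8.5/(2·0.3328) = 12.77, so K_p = 163.1/5.6 = 29.1.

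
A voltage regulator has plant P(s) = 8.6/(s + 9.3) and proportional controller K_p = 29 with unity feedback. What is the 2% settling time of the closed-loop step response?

Closed-loop transfer function: T(s) = K_p·P(s)/(1 + K_p·P(s)) = 249.4/(s + 9.3 + 249.4) = 249.4/(s + 258.7).
Time constant τ = 1/258.7 = 0.003865 s, so the 2% settling time is about 4τ = 0.0155 s.

T_s ≈ 0.0155 s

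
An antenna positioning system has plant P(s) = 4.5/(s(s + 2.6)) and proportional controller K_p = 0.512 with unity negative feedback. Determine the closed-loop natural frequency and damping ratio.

ω_n = 1.52 rad/s, ζ = 0.856

The closed-loop denominator is s(s+2.6) + 0.512·4.5 = s² + 2.6s + 2.304.
So ω_n² = 2.304 ⇒ ω_n = 1.518 rad/s, and ζ = 2.6/(2ω_n) = 0.856.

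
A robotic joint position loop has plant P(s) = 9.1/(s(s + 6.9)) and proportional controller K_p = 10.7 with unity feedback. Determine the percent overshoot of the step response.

The closed-loop denominator s² + 6.9s + 97.37 gives ω_n = √97.37 = 9.868 and ζ = 6.9/(2ω_n) = 0.3496.
%OS = 100·exp(−πζ/√(1−ζ²)) = 100·exp(−π·0.3496/√0.8778) = 31%.

31%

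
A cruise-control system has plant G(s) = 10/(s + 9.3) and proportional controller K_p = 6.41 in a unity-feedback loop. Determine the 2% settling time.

Closed-loop transfer function: T(s) = K_p·G(s)/(1 + K_p·G(s)) = 64.1/(s + 9.3 + 64.1) = 64.1/(s + 73.4).
Time constant τ = 1/73.4 = 0.01362 s, so the 2% settling time is about 4τ = 0.0545 s.

T_s ≈ 0.0545 s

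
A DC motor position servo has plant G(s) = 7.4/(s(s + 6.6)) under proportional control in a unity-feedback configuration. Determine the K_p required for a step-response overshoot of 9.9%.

From %OS = 100·exp(−πζ/√(1−ζ²)) = 9.9%, ζ = −ln(0.099)/√(π²+ln²(0.099)) = 0.5928.
Characteristic equation s² + 6.6s + 7.4K_p = 0 gives ζ = 6.6/(2√(7.4K_p)).
Setting ζ = 0.5928: √(7.4K_p) = 6.6/(2·0.5928) = 5.567, so K_p = 30.99/7.4 = 4.19.

K_p = 4.19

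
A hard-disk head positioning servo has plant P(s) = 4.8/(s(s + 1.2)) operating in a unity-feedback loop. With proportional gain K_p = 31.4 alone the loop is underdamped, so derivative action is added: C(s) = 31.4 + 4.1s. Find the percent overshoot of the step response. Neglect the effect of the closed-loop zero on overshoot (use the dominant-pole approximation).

0.624%

Forward path: (31.4 + 4.1s)·4.8/(s(s+1.2)). The closed-loop characteristic equation is s² + (1.2 + 4.8·4.1)s + 4.8·31.4 = 0.
That is s² + 20.88s + 150.7 = 0, so ω_n = 12.28 rad/s and ζ = 20.88/(2·12.28) = 0.8504.
%OS = 100·exp(−πζ/√(1−ζ²)) = 0.624%.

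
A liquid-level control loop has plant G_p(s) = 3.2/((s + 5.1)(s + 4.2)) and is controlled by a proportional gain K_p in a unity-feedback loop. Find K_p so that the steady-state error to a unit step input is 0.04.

The loop is type 0, so e_ss(step) = 1/(1 + K_pos) with K_pos = K_p·G_p(0).
G_p(0) = 0.1494. Require 1/(1 + K_p·0.1494) = 0.04, so 1 + 0.1494·K_p = 25.
K_p = (25 − 1)/0.1494 = 161.

K_p = 161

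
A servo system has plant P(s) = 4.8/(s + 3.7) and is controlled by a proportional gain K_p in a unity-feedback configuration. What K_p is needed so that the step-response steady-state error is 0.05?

For a type-0 loop with proportional control, e_ss = 1/(1 + K_p·P(0)).
P(0) = 1.297. Require 1/(1 + K_p·1.297) = 0.05, so 1 + 1.297·K_p = 20.
K_p = (20 − 1)/1.297 = 14.6.

K_p = 14.6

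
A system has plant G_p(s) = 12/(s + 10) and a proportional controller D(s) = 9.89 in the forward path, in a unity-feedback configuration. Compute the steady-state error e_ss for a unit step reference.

The loop is type 0. Static position error constant K_pos = D(0)·G_p(0) = 9.89·1.2 = 11.87.
Steady-state error to a unit step: e_ss = 1/(1+K_pos) = 1/12.87 = 0.0777.

0.0777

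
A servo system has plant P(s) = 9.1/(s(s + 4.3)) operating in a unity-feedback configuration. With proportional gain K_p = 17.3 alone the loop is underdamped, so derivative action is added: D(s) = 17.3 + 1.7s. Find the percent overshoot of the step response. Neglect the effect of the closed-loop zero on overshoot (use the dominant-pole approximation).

1.8%

Forward path: (17.3 + 1.7s)·9.1/(s(s+4.3)). The closed-loop characteristic equation is s² + (4.3 + 9.1·1.7)s + 9.1·17.3 = 0.
That is s² + 19.77s + 157.4 = 0, so ω_n = 12.55 rad/s and ζ = 19.77/(2·12.55) = 0.7878.
%OS = 100·exp(−πζ/√(1−ζ²)) = 1.8%.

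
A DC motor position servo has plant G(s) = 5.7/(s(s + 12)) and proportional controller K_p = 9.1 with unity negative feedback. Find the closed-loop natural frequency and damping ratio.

With unity feedback the closed-loop characteristic equation is s² + 12s + 9.1·5.7 = s² + 12s + 51.87 = 0.
So ω_n² = 51.87 ⇒ ω_n = 7.202 rad/s, and ζ = 12/(2ω_n) = 0.833.

ω_n = 7.2 rad/s, ζ = 0.833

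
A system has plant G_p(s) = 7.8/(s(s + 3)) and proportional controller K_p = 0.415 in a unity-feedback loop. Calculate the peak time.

From 1 + K_pG_p(s) = 0: s² + 3s + 3.237 = 0 ⇒ ω_n = 1.799, ζ = 0.8337.
Damped frequency ω_d = ω_n√(1−ζ²) = 0.9935 rad/s, so peak time T_p = π/ω_d = 3.16 s.

T_p = 3.16 s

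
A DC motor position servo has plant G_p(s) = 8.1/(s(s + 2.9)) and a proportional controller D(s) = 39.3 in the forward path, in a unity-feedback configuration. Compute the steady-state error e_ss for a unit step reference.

0

The open loop D(s)G_p(s) has a pole at the origin (type 1), so the static position error constant is infinite and e_ss = 1/(1+∞) = 0.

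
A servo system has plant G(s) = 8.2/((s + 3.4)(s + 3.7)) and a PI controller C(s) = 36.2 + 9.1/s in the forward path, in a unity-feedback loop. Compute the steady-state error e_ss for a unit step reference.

The open loop C(s)G(s) has a pole at the origin (type 1), so the static position error constant is infinite and e_ss = 1/(1+∞) = 0.

0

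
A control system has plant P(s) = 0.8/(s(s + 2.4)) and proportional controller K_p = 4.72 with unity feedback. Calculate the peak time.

T_p = 2.06 s

Closed-loop characteristic equation: s² + 2.4s + 3.776 = 0, so ω_n = 1.943 rad/s and ζ = 2.4/(2·1.943) = 0.6175.
Damped frequency ω_d = ω_n√(1−ζ²) = 1.528 rad/s, so peak time T_p = π/ω_d = 2.06 s.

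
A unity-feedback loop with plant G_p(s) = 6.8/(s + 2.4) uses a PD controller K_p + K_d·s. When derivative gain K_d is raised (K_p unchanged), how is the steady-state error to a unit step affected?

At s = 0 the derivative term contributes nothing: C(0) = K_p regardless of K_d, so K_pos = K_p·G_p(0) and e_ss are unchanged.

unchanged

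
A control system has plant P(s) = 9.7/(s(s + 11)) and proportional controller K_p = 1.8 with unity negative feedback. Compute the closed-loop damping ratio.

With unity feedback the closed-loop characteristic equation is s² + 11s + 1.8·9.7 = s² + 11s + 17.46 = 0.
Matching s² + 2ζω_n s + ω_n²: ω_n = √17.46 = 4.179 rad/s and 2ζω_n = 11, so ζ = 11/(2·4.179) = 1.32.

ζ = 1.32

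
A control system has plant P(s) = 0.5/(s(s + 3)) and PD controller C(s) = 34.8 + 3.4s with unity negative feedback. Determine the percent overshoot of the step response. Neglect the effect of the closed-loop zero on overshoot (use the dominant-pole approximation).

11.7%

Forward path: (34.8 + 3.4s)·0.5/(s(s+3)). The closed-loop characteristic equation is s² + (3 + 0.5·3.4)s + 0.5·34.8 = 0.
That is s² + 4.7s + 17.4 = 0, so ω_n = 4.171 rad/s and ζ = 4.7/(2·4.171) = 0.5634.
%OS = 100·exp(−πζ/√(1−ζ²)) = 11.7%.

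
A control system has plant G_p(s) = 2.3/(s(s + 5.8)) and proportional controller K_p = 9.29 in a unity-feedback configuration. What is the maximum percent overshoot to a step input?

7.96%

The closed-loop denominator s² + 5.8s + 21.37 gives ω_n = √21.37 = 4.622 and ζ = 5.8/(2ω_n) = 0.6274.
%OS = 100·exp(−πζ/√(1−ζ²)) = 100·exp(−π·0.6274/√0.6064) = 7.96%.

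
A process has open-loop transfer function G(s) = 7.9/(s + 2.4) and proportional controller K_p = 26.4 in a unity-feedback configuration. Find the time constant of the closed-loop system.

Closed-loop transfer function: T(s) = K_p·G(s)/(1 + K_p·G(s)) = 208.6/(s + 2.4 + 208.6) = 208.6/(s + 211).
Time constant τ = 1/211 = 0.00474 s.

τ = 0.00474 s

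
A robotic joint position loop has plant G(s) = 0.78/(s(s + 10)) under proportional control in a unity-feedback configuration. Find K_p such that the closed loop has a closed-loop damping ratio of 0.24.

Closed-loop characteristic equation: s² + 10s + K_p·0.78 = 0.
So ω_n = √(0.78K_p) and 2ζω_n = 10, giving ζ = 10/(2√(0.78K_p)).
Setting ζ = 0.24: √(0.78K_p) = 10/(2·0.24) = 20.83, so K_p = 434/0.78 = 556.

K_p = 556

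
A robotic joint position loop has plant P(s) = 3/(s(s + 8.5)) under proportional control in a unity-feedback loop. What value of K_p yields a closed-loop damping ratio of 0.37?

Closed-loop characteristic equation: s² + 8.5s + K_p·3 = 0.
So ω_n = √(3K_p) and 2ζω_n = 8.5, giving ζ = 8.5/(2√(3K_p)).
Setting ζ = 0.37: √(3K_p) = 8.5/(2·0.37) = 11.49, so K_p = 131.9/3 = 44.

K_p = 44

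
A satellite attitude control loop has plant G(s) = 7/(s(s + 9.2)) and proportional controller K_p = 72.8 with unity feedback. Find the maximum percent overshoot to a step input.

Closed-loop characteristic equation: s² + 9.2s + 509.6 = 0, so ω_n = 22.57 rad/s and ζ = 9.2/(2·22.57) = 0.2038.
%OS = 100·exp(−πζ/√(1−ζ²)) = 100·exp(−π·0.2038/√0.9585) = 52%.

52%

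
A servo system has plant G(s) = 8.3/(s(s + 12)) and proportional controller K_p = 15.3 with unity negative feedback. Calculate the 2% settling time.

T_s ≈ 0.667 s

The closed-loop denominator s² + 12s + 127 gives ω_n = √127 = 11.27 and ζ = 12/(2ω_n) = 0.5324.
2% settling time T_s ≈ 4/(ζω_n) = 4/6 = 0.667 s.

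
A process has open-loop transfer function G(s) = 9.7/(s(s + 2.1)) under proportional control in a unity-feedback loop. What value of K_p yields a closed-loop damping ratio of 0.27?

Closed-loop characteristic equation: s² + 2.1s + K_p·9.7 = 0.
So ω_n = √(9.7K_p) and 2ζω_n = 2.1, giving ζ = 2.1/(2√(9.7K_p)).
Setting ζ = 0.27: √(9.7K_p) = 2.1/(2·0.27) = 3.889, so K_p = 15.12/9.7 = 1.56.

K_p = 1.56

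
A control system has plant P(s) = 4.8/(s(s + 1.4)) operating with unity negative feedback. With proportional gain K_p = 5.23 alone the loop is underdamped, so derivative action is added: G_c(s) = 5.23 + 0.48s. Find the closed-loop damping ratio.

Forward path: (5.23 + 0.48s)·4.8/(s(s+1.4)). The closed-loop characteristic equation is s² + (1.4 + 4.8·0.48)s + 4.8·5.23 = 0.
That is s² + 3.704s + 25.1 = 0, so ω_n = 5.01 rad/s and ζ = 3.704/(2·5.01) = 0.3696.

ζ = 0.37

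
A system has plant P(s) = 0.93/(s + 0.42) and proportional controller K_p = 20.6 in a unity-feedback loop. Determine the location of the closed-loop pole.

s = -19.58

Closed-loop transfer function: T(s) = K_p·P(s)/(1 + K_p·P(s)) = 19.16/(s + 0.42 + 19.16) = 19.16/(s + 19.58).
The closed-loop pole is at s = −19.58.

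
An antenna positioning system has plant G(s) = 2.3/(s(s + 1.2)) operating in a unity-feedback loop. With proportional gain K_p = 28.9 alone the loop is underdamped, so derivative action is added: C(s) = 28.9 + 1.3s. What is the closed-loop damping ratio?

Forward path: (28.9 + 1.3s)·2.3/(s(s+1.2)). The closed-loop characteristic equation is s² + (1.2 + 2.3·1.3)s + 2.3·28.9 = 0.
That is s² + 4.19s + 66.47 = 0, so ω_n = 8.153 rad/s and ζ = 4.19/(2·8.153) = 0.257.

ζ = 0.257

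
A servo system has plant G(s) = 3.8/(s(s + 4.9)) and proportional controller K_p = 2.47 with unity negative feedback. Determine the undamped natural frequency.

With unity feedback the closed-loop characteristic equation is s² + 4.9s + 2.47·3.8 = s² + 4.9s + 9.386 = 0.
So ω_n² = 9.386 ⇒ ω_n = 3.064 rad/s, and ζ = 4.9/(2ω_n) = 0.8.

ω_n = 3.06 rad/s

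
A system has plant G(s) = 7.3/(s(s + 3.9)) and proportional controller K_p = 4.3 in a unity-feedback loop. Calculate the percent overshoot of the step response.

31.2%

Closed-loop characteristic equation: s² + 3.9s + 31.39 = 0, so ω_n = 5.603 rad/s and ζ = 3.9/(2·5.603) = 0.348.
%OS = 100·exp(−πζ/√(1−ζ²)) = 100·exp(−π·0.348/√0.8789) = 31.2%.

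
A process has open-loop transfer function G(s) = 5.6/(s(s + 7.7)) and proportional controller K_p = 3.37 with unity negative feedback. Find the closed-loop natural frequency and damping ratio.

1 + K_p·G(s) = 0 gives s² + 7.7s + 18.87 = 0.
So ω_n² = 18.87 ⇒ ω_n = 4.344 rad/s, and ζ = 7.7/(2ω_n) = 0.886.

ω_n = 4.34 rad/s, ζ = 0.886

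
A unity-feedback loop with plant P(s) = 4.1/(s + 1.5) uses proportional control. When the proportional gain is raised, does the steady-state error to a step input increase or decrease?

decrease

e_ss = 1/(1 + K_p·P(0)); a larger K_p raises the denominator, so e_ss decreases.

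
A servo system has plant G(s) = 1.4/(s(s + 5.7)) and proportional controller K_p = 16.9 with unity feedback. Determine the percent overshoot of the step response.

10.3%

The closed-loop denominator s² + 5.7s + 23.66 gives ω_n = √23.66 = 4.864 and ζ = 5.7/(2ω_n) = 0.5859.
%OS = 100·exp(−πζ/√(1−ζ²)) = 100·exp(−π·0.5859/√0.6567) = 10.3%.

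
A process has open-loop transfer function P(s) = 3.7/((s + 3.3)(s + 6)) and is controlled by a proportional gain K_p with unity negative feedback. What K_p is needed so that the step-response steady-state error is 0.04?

K_p = 128

For a type-0 loop with proportional control, e_ss = 1/(1 + K_p·P(0)).
P(0) = 0.1869. Require 1/(1 + K_p·0.1869) = 0.04, so 1 + 0.1869·K_p = 25.
K_p = (25 − 1)/0.1869 = 128.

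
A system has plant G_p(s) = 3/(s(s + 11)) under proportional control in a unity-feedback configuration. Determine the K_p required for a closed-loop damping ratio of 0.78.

K_p = 16.6

Closed-loop characteristic equation: s² + 11s + K_p·3 = 0.
So ω_n = √(3K_p) and 2ζω_n = 11, giving ζ = 11/(2√(3K_p)).
Setting ζ = 0.78: √(3K_p) = 11/(2·0.78) = 7.051, so K_p = 49.72/3 = 16.6.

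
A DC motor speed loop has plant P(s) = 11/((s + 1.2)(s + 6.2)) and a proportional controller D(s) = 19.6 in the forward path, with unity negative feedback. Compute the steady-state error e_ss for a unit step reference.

0.0334

The loop is type 0. Static position error constant K_pos = D(0)·P(0) = 19.6·1.478 = 28.98.
Steady-state error to a unit step: e_ss = 1/(1+K_pos) = 1/29.98 = 0.0334.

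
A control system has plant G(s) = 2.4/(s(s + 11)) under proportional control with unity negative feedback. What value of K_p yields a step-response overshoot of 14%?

K_p = 44.8

From %OS = 100·exp(−πζ/√(1−ζ²)) = 14%, ζ = −ln(0.14)/√(π²+ln²(0.14)) = 0.5305.
Characteristic equation s² + 11s + 2.4K_p = 0 gives ζ = 11/(2√(2.4K_p)).
Setting ζ = 0.5305: √(2.4K_p) = 11/(2·0.5305) = 10.37, so K_p = 107.5/2.4 = 44.8.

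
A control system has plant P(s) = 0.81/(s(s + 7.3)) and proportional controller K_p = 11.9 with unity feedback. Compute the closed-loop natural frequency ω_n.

ω_n = 3.1 rad/s

1 + K_p·P(s) = 0 gives s² + 7.3s + 9.639 = 0.
So ω_n² = 9.639 ⇒ ω_n = 3.105 rad/s, and ζ = 7.3/(2ω_n) = 1.18.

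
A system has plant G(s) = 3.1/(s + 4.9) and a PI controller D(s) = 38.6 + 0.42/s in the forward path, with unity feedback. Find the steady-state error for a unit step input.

The open loop D(s)G(s) has a pole at the origin (type 1), so the static position error constant is infinite and e_ss = 1/(1+∞) = 0.

0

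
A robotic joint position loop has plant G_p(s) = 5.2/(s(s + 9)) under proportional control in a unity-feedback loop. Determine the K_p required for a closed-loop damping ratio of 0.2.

Closed-loop characteristic equation: s² + 9s + K_p·5.2 = 0.
So ω_n = √(5.2K_p) and 2ζω_n = 9, giving ζ = 9/(2√(5.2K_p)).
Setting ζ = 0.2: √(5.2K_p) = 9/(2·0.2) = 22.5, so K_p = 506.2/5.2 = 97.4.

K_p = 97.4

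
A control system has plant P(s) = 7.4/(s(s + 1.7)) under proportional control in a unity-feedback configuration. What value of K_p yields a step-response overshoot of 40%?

From %OS = 100·exp(−πζ/√(1−ζ²)) = 40%, ζ = −ln(0.4)/√(π²+ln²(0.4)) = 0.28.
Characteristic equation s² + 1.7s + 7.4K_p = 0 gives ζ = 1.7/(2√(7.4K_p)).
Setting ζ = 0.28: √(7.4K_p) = 1.7/(2·0.28) = 3.036, so K_p = 9.216/7.4 = 1.25.

K_p = 1.25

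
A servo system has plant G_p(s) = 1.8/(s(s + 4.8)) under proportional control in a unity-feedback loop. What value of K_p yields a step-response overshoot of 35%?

From %OS = 100·exp(−πζ/√(1−ζ²)) = 35%, ζ = −ln(0.35)/√(π²+ln²(0.35)) = 0.3169.
Characteristic equation s² + 4.8s + 1.8K_p = 0 gives ζ = 4.8/(2√(1.8K_p)).
Setting ζ = 0.3169: √(1.8K_p) = 4.8/(2·0.3169) = 7.572, so K_p = 57.34/1.8 = 31.9.

K_p = 31.9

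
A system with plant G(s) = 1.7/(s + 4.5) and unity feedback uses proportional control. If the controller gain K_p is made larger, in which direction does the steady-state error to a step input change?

decrease

The position error constant K_pos = K_p·G(0) grows with K_p, and e_ss = 1/(1+K_pos) falls.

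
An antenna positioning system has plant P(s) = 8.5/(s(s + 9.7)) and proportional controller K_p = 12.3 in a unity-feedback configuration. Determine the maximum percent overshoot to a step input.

18.4%

From 1 + K_pP(s) = 0: s² + 9.7s + 104.6 = 0 ⇒ ω_n = 10.22, ζ = 0.4743.
%OS = 100·exp(−πζ/√(1−ζ²)) = 100·exp(−π·0.4743/√0.775) = 18.4%.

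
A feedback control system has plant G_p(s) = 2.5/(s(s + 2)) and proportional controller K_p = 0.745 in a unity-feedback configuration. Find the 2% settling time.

T_s ≈ 4 s

From 1 + K_pG_p(s) = 0: s² + 2s + 1.863 = 0 ⇒ ω_n = 1.365, ζ = 0.7327.
2% settling time T_s ≈ 4/(ζω_n) = 4/1 = 4 s.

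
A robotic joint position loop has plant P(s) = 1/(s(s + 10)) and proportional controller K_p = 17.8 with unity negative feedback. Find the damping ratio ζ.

1 + K_p·P(s) = 0 gives s² + 10s + 17.8 = 0.
Matching s² + 2ζω_n s + ω_n²: ω_n = √17.8 = 4.219 rad/s and 2ζω_n = 10, so ζ = 10/(2·4.219) = 1.19.

ζ = 1.19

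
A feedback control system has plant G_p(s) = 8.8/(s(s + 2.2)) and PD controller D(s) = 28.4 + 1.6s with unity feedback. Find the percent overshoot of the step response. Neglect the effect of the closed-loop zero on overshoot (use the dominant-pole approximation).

Forward path: (28.4 + 1.6s)·8.8/(s(s+2.2)). The closed-loop characteristic equation is s² + (2.2 + 8.8·1.6)s + 8.8·28.4 = 0.
That is s² + 16.28s + 249.9 = 0, so ω_n = 15.81 rad/s and ζ = 16.28/(2·15.81) = 0.5149.
%OS = 100·exp(−πζ/√(1−ζ²)) = 15.2%.

15.2%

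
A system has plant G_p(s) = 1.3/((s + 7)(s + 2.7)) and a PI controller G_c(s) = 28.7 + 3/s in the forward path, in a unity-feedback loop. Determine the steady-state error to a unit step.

The open loop G_c(s)G_p(s) has a pole at the origin (type 1), so the static position error constant is infinite and e_ss = 1/(1+∞) = 0.

0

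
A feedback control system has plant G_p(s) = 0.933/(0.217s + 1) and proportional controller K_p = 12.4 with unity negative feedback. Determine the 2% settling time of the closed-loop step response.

T_s ≈ 0.0691 s

Closed loop: T(s) = K_p·G_p/(1+K_p·G_p) = 11.57/(0.217s + 1 + 11.57), with pole at s = −(1 + 11.57)/0.217 = −57.92.
τ = 1/57.92 = 0.01726 s, so 2% settling time ≈ 4τ = 0.0691 s.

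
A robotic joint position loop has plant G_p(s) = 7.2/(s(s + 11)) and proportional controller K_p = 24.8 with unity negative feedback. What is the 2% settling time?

The closed-loop denominator s² + 11s + 178.6 gives ω_n = √178.6 = 13.36 and ζ = 11/(2ω_n) = 0.4116.
2% settling time T_s ≈ 4/(ζω_n) = 4/5.5 = 0.727 s.

T_s ≈ 0.727 s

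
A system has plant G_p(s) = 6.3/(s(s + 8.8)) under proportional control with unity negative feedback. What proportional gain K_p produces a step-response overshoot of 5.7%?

From %OS = 100·exp(−πζ/√(1−ζ²)) = 5.7%, ζ = −ln(0.057)/√(π²+ln²(0.057)) = 0.6738.
Characteristic equation s² + 8.8s + 6.3K_p = 0 gives ζ = 8.8/(2√(6.3K_p)).
Setting ζ = 0.6738: √(6.3K_p) = 8.8/(2·0.6738) = 6.53, so K_p = 42.64/6.3 = 6.77.

K_p = 6.77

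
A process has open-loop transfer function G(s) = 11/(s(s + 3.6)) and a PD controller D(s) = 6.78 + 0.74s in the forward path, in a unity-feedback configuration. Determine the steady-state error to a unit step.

The open loop D(s)G(s) has a pole at the origin (type 1), so the static position error constant is infinite and e_ss = 1/(1+∞) = 0.

0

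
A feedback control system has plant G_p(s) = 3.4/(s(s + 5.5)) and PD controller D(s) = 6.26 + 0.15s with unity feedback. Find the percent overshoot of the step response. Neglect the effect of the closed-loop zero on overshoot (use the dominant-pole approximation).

Forward path: (6.26 + 0.15s)·3.4/(s(s+5.5)). The closed-loop characteristic equation is s² + (5.5 + 3.4·0.15)s + 3.4·6.26 = 0.
That is s² + 6.01s + 21.28 = 0, so ω_n = 4.613 rad/s and ζ = 6.01/(2·4.613) = 0.6514.
%OS = 100·exp(−πζ/√(1−ζ²)) = 6.74%.

6.74%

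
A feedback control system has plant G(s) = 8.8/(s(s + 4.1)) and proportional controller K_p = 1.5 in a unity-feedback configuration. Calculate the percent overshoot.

Closed-loop characteristic equation: s² + 4.1s + 13.2 = 0, so ω_n = 3.633 rad/s and ζ = 4.1/(2·3.633) = 0.5642.
%OS = 100·exp(−πζ/√(1−ζ²)) = 100·exp(−π·0.5642/√0.6816) = 11.7%.

11.7%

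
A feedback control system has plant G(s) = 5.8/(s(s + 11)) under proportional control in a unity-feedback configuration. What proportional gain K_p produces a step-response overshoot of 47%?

From %OS = 100·exp(−πζ/√(1−ζ²)) = 47%, ζ = −ln(0.47)/√(π²+ln²(0.47)) = 0.2337.
Characteristic equation s² + 11s + 5.8K_p = 0 gives ζ = 11/(2√(5.8K_p)).
Setting ζ = 0.2337: √(5.8K_p) = 11/(2·0.2337) = 23.54, so K_p = 554/5.8 = 95.5.

K_p = 95.5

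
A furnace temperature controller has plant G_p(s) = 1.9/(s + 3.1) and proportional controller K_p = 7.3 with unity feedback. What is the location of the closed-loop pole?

s = -16.97

Closed-loop transfer function: T(s) = K_p·G_p(s)/(1 + K_p·G_p(s)) = 13.87/(s + 3.1 + 13.87) = 13.87/(s + 16.97).
The closed-loop pole is at s = −16.97.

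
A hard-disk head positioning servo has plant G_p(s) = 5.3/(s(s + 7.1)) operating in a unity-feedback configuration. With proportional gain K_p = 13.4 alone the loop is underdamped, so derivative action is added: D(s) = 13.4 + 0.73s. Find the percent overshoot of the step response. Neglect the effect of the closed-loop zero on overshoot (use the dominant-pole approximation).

6.77%

Forward path: (13.4 + 0.73s)·5.3/(s(s+7.1)). The closed-loop characteristic equation is s² + (7.1 + 5.3·0.73)s + 5.3·13.4 = 0.
That is s² + 10.97s + 71.02 = 0, so ω_n = 8.427 rad/s and ζ = 10.97/(2·8.427) = 0.6508.
%OS = 100·exp(−πζ/√(1−ζ²)) = 6.77%.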